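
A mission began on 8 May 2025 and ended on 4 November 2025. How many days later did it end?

May 2025: 31 − 8 = 23 days remain.
Then June (30), July (31), August (31), September (30), October (31): 30 + 31 + 31 + 30 + 31 = 153 days.
November 1–4, 2025: 4 days.
Total: 23 + 153 + 4 = 180 days.

180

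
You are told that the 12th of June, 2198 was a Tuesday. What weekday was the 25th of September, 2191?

Count forward from the earlier date (September 25, 2191) to the later (June 12, 2198):
September 25, 2191 → September 25, 2192: 366 days (2192 is a leap year).
September 25, 2192 → September 25, 2193: 365 days.
September 25, 2193 → September 25, 2194: 365 days.
September 25, 2194 → September 25, 2195: 365 days.
September 25, 2195 → September 25, 2196: 366 days (2196 is a leap year).
September 25, 2196 → September 25, 2197: 365 days.
September 2197: 30 − 25 = 5 days remain.
Then October (31), November (30), December (31), January (31), February 2198 (28), March (31), April (30), May (31): 31 + 30 + 31 + 31 + 28 + 31 + 30 + 31 = 243 days.
June 1–12, 2198: 12 days.
Residual: 260 days.
Total: 2452 days.
2452 mod 7 = 2, so 2 days before Tuesday is Sunday.

Sunday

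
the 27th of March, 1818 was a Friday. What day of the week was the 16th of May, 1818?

March 1818: 31 − 27 = 4 days remain.
Then April (30): 30 days.
May 1–16, 1818: 16 days.
Total: 4 + 30 + 16 = 50 days.
50 mod 7 = 1, so 1 day after Friday is Saturday.

Saturday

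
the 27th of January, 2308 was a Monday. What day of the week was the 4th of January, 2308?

Count forward from the earlier date (January 4, 2308) to the later (January 27, 2308):
Within January 2308: 27 − 4 = 23 days.
23 mod 7 = 2, so 2 days before Monday is Saturday.

Saturday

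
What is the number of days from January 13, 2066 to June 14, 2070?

1613

January 13, 2066 → January 13, 2067: 365 days.
January 13, 2067 → January 13, 2068: 365 days.
January 13, 2068 → January 13, 2069: 366 days (2068 is a leap year).
January 13, 2069 → January 13, 2070: 365 days.
January 2070: 31 − 13 = 18 days remain.
Then February 2070 (28), March (31), April (30), May (31): 28 + 31 + 30 + 31 = 120 days.
June 1–14, 2070: 14 days.
Residual: 152 days.
Total: 1613 days.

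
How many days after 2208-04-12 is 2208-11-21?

223

April 2208: 30 − 12 = 18 days remain.
Then May (31), June (30), July (31), August (31), September (30), October (31): 31 + 30 + 31 + 31 + 30 + 31 = 184 days.
November 1–21, 2208: 21 days.
Total: 18 + 184 + 21 = 223 days.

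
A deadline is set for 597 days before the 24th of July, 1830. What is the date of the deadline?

the 4th of December, 1828

Count 597 days before July 24, 1830:
Day-of-year of December 4, 1828: 339.
Day-of-year of July 24, 1830: 205.
1828 has 366 days, so 366 − 339 = 27 days remain in 1828.
Full years: 1829: 365. Sum = 365.
Total: 27 + 365 + 205 = 597 days.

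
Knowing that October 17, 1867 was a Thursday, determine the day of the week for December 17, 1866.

Monday

Count forward from the earlier date (December 17, 1866) to the later (October 17, 1867):
December 1866: 31 − 17 = 14 days remain.
Then 9 full months totalling 273 days.
October 1–17, 1867: 17 days.
Total: 14 + 273 + 17 = 304 days.
304 mod 7 = 3, so 3 days before Thursday is Monday.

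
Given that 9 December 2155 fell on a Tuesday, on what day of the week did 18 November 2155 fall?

Tuesday

Count forward from the earlier date (November 18, 2155) to the later (December 9, 2155):
November 2155: 30 − 18 = 12 days remain.
December 1–9, 2155: 9 days.
Total: 12 + 9 = 21 days.
21 is a multiple of 7, so 18 November 2155 falls on the same weekday: Tuesday.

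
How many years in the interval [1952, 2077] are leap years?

Years divisible by 4: 1952, 1956, …, 2076 — 32 in all.
2000 is divisible by 400, so still leap.
No century exceptions apply. Count: 32.

32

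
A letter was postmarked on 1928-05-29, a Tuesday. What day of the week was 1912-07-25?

Thursday

Count forward from the earlier date (July 25, 1912) to the later (May 29, 1928):
From July 25, 1912 to July 25, 1927: 15 years, of which 3 contain a Feb 29 — 12×365 + 3×366 = 5478 days.
July 1927: 31 − 25 = 6 days remain.
Then 9 full months totalling 274 days.
May 1–29, 1928: 29 days.
Residual: 309 days.
Total: 5787 days.
5787 mod 7 = 5, so 5 days before Tuesday is Thursday.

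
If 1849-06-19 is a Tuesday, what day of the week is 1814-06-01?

Count forward from the earlier date (June 1, 1814) to the later (June 19, 1849):
Day-of-year of June 1, 1814: 152.
Day-of-year of June 19, 1849: 170.
1814 has 365 days, so 365 − 152 = 213 days remain in 1814.
Full years 1815–1848: 25 common + 9 leap = 25×365 + 9×366 = 12419 days.
Total: 213 + 12419 + 170 = 12802 days.
12802 mod 7 = 6, so 6 days before Tuesday is Wednesday.

Wednesday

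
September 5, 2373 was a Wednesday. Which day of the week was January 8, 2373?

Count forward from the earlier date (January 8, 2373) to the later (September 5, 2373):
January 2373: 31 − 8 = 23 days remain.
Then February 2373 (28), March (31), April (30), May (31), June (30), July (31), August (31): 28 + 31 + 30 + 31 + 30 + 31 + 31 = 212 days.
September 1–5, 2373: 5 days.
Total: 23 + 212 + 5 = 240 days.
240 mod 7 = 2, so 2 days before Wednesday is Monday.

Monday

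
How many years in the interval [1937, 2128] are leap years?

47

Years divisible by 4: 1940, 1944, …, 2128 — 48 in all.
Of these, 2100 is divisible by 100 but not 400, so not leap.
2000 is divisible by 400, so still leap.
Leap years: 48 − 1 = 47.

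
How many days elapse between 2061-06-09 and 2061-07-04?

June 2061: 30 − 9 = 21 days remain.
July 1–4, 2061: 4 days.
Total: 21 + 4 = 25 days.

25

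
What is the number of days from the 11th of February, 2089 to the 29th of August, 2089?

199

February 2089: 28 − 11 = 17 days remain (2089 is not a leap year, so February has 28 days).
Then March (31), April (30), May (31), June (30), July (31): 31 + 30 + 31 + 30 + 31 = 153 days.
August 1–29, 2089: 29 days.
Total: 17 + 153 + 29 = 199 days.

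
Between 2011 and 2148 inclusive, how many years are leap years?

Years divisible by 4: 2012, 2016, …, 2148 — 35 in all.
Of these, 2100 is divisible by 100 but not 400, so not leap.
Leap years: 35 − 1 = 34.

34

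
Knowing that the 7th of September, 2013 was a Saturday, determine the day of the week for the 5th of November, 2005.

Count forward from the earlier date (November 5, 2005) to the later (September 7, 2013):
Day-of-year of November 5, 2005: 309.
Day-of-year of September 7, 2013: 250.
2005 has 365 days, so 365 − 309 = 56 days remain in 2005.
Full years 2006–2012: 5 common + 2 leap = 5×365 + 2×366 = 2557 days.
Total: 56 + 2557 + 250 = 2863 days.
2863 is a multiple of 7, so the 5th of November, 2005 falls on the same weekday: Saturday.

Saturday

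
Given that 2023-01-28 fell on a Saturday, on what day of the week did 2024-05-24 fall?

Friday

Day-of-year of January 28, 2023: 28.
Day-of-year of May 24, 2024: 145.
2023 has 365 days, so 365 − 28 = 337 days remain in 2023.
Total: 337 + 145 = 482 days.
482 mod 7 = 6, so 6 days after Saturday is Friday.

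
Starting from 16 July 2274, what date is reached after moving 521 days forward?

19 December 2275

Count 521 days after July 16, 2274:
July 16, 2274 → July 16, 2275: 365 days.
July 2275: 31 − 16 = 15 days remain.
Then August (31), September (30), October (31), November (30): 31 + 30 + 31 + 30 = 122 days.
December 1–19, 2275: 19 days.
Residual: 156 days.
Total: 521 days.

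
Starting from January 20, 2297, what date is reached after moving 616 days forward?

September 28, 2298

Count 616 days after January 20, 2297:
January 20, 2297 → January 20, 2298: 365 days.
January 2298: 31 − 20 = 11 days remain.
Then February 2298 (28), March (31), April (30), May (31), June (30), July (31), August (31): 28 + 31 + 30 + 31 + 30 + 31 + 31 = 212 days.
September 1–28, 2298: 28 days.
Residual: 251 days.
Total: 616 days.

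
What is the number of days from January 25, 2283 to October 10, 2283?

258

January 2283: 31 − 25 = 6 days remain.
Then February 2283 (28), March (31), April (30), May (31), June (30), July (31), August (31), September (30): 28 + 31 + 30 + 31 + 30 + 31 + 31 + 30 = 242 days.
October 1–10, 2283: 10 days.
Total: 6 + 242 + 10 = 258 days.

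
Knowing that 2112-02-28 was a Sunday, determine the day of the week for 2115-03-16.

Day-of-year of February 28, 2112: 59.
Day-of-year of March 16, 2115: 75.
2112 has 366 days, so 366 − 59 = 307 days remain in 2112.
Full years: 2113: 365; 2114: 365. Sum = 730.
Total: 307 + 730 + 75 = 1112 days.
1112 mod 7 = 6, so 6 days after Sunday is Saturday.

Saturday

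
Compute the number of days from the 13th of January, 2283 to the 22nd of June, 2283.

January 2283: 31 − 13 = 18 days remain.
Then February 2283 (28), March (31), April (30), May (31): 28 + 31 + 30 + 31 = 120 days.
June 1–22, 2283: 22 days.
Total: 18 + 120 + 22 = 160 days.

160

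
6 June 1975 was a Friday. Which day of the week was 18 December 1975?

June 1975: 30 − 6 = 24 days remain.
Then July (31), August (31), September (30), October (31), November (30): 31 + 31 + 30 + 31 + 30 = 153 days.
December 1–18, 1975: 18 days.
Total: 24 + 153 + 18 = 195 days.
195 mod 7 = 6, so 6 days after Friday is Thursday.

Thursday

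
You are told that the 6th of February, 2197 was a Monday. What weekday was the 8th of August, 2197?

February 2197: 28 − 6 = 22 days remain (2197 is not a leap year, so February has 28 days).
Then March (31), April (30), May (31), June (30), July (31): 31 + 30 + 31 + 30 + 31 = 153 days.
August 1–8, 2197: 8 days.
Total: 22 + 153 + 8 = 183 days.
183 mod 7 = 1, so 1 day after Monday is Tuesday.

Tuesday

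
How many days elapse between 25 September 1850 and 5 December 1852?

September 1850: 30 − 25 = 5 days remain.
Then 26 full months totalling 792 days.
December 1–5, 1852: 5 days.
Total: 5 + 792 + 5 = 802 days.

802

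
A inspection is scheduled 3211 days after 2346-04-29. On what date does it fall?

2355-02-12

Count 3211 days after April 29, 2346:
Day-of-year of April 29, 2346: 119.
Day-of-year of February 12, 2355: 43.
2346 has 365 days, so 365 − 119 = 246 days remain in 2346.
Full years 2347–2354: 6 common + 2 leap = 6×365 + 2×366 = 2922 days.
Total: 246 + 2922 + 43 = 3211 days.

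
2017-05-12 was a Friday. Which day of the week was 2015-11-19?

Thursday

Count forward from the earlier date (November 19, 2015) to the later (May 12, 2017):
November 19, 2015 → November 19, 2016: 366 days (2016 is a leap year).
November 2016: 30 − 19 = 11 days remain.
Then December (31), January (31), February 2017 (28), March (31), April (30): 31 + 31 + 28 + 31 + 30 = 151 days.
May 1–12, 2017: 12 days.
Residual: 174 days.
Total: 540 days.
540 mod 7 = 1, so 1 day before Friday is Thursday.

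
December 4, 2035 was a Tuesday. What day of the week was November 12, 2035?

Count forward from the earlier date (November 12, 2035) to the later (December 4, 2035):
November 2035: 30 − 12 = 18 days remain.
December 1–4, 2035: 4 days.
Total: 18 + 4 = 22 days.
22 mod 7 = 1, so 1 day before Tuesday is Monday.

Monday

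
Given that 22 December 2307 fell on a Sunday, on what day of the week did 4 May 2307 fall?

Count forward from the earlier date (May 4, 2307) to the later (December 22, 2307):
May 2307: 31 − 4 = 27 days remain.
Then June (30), July (31), August (31), September (30), October (31), November (30): 30 + 31 + 31 + 30 + 31 + 30 = 183 days.
December 1–22, 2307: 22 days.
Total: 27 + 183 + 22 = 232 days.
232 mod 7 = 1, so 1 day before Sunday is Saturday.

Saturday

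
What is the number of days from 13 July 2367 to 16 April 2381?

From July 13, 2367 to July 13, 2380: 13 years, of which 4 contain a Feb 29 — 9×365 + 4×366 = 4749 days.
July 2380: 31 − 13 = 18 days remain.
Then August (31), September (30), October (31), November (30), December (31), January (31), February 2381 (28), March (31): 31 + 30 + 31 + 30 + 31 + 31 + 28 + 31 = 243 days.
April 1–16, 2381: 16 days.
Residual: 277 days.
Total: 5026 days.

5026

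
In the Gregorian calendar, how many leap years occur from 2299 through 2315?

Years divisible by 4 in [2299, 2315]: 2300, 2304, 2308, 2312.
Of these, 2300 is divisible by 100 but not 400, so not leap.
Leap years: 4 − 1 = 3.

3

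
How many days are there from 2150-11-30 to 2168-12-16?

6591

From November 30, 2150 to November 30, 2168: 18 years, of which 5 contain a Feb 29 — 13×365 + 5×366 = 6575 days.
November 2168: 30 − 30 = 0 days remain.
December 1–16, 2168: 16 days.
Residual: 16 days.
Total: 6591 days.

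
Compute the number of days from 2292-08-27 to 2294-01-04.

495

August 2292: 31 − 27 = 4 days remain.
Then 16 full months totalling 487 days.
January 1–4, 2294: 4 days.
Total: 4 + 487 + 4 = 495 days.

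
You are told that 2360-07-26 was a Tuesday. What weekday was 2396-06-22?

Saturday

Day-of-year of July 26, 2360: 208.
Day-of-year of June 22, 2396: 174.
2360 has 366 days, so 366 − 208 = 158 days remain in 2360.
Full years 2361–2395: 27 common + 8 leap = 27×365 + 8×366 = 12783 days.
Total: 158 + 12783 + 174 = 13115 days.
13115 mod 7 = 4, so 4 days after Tuesday is Saturday.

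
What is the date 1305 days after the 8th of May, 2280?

the 4th of December, 2283

Count 1305 days after May 8, 2280:
May 8, 2280 → May 8, 2281: 365 days.
May 8, 2281 → May 8, 2282: 365 days.
May 8, 2282 → May 8, 2283: 365 days.
May 2283: 31 − 8 = 23 days remain.
Then June (30), July (31), August (31), September (30), October (31), November (30): 30 + 31 + 31 + 30 + 31 + 30 = 183 days.
December 1–4, 2283: 4 days.
Residual: 210 days.
Total: 1305 days.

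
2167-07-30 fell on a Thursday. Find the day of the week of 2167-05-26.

Count forward from the earlier date (May 26, 2167) to the later (July 30, 2167):
May 2167: 31 − 26 = 5 days remain.
Then June (30): 30 days.
July 1–30, 2167: 30 days.
Total: 5 + 30 + 30 = 65 days.
65 mod 7 = 2, so 2 days before Thursday is Tuesday.

Tuesday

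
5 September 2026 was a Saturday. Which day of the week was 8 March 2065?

Sunday

From September 5, 2026 to September 5, 2064: 38 years, of which 10 contain a Feb 29 — 28×365 + 10×366 = 13880 days.
September 2064: 30 − 5 = 25 days remain.
Then October (31), November (30), December (31), January (31), February 2065 (28): 31 + 30 + 31 + 31 + 28 = 151 days.
March 1–8, 2065: 8 days.
Residual: 184 days.
Total: 14064 days.
14064 mod 7 = 1, so 1 day after Saturday is Sunday.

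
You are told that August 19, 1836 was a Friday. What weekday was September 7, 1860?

Friday

Day-of-year of August 19, 1836: 232.
Day-of-year of September 7, 1860: 251.
1836 has 366 days, so 366 − 232 = 134 days remain in 1836.
Full years 1837–1859: 18 common + 5 leap = 18×365 + 5×366 = 8400 days.
Total: 134 + 8400 + 251 = 8785 days.
8785 is a multiple of 7, so September 7, 1860 falls on the same weekday: Friday.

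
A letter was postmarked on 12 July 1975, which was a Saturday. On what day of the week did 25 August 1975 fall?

Monday

July 1975: 31 − 12 = 19 days remain.
August 1–25, 1975: 25 days.
Total: 19 + 25 = 44 days.
44 mod 7 = 2, so 2 days after Saturday is Monday.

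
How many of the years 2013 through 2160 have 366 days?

Years divisible by 4: 2016, 2020, …, 2160 — 37 in all.
Of these, 2100 is divisible by 100 but not 400, so not leap.
Leap years: 37 − 1 = 36.

36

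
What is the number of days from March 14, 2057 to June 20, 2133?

Day-of-year of March 14, 2057: 73.
Day-of-year of June 20, 2133: 171.
2057 has 365 days, so 365 − 73 = 292 days remain in 2057.
Full years 2058–2132: 57 common + 18 leap = 57×365 + 18×366 = 27393 days.
Total: 292 + 27393 + 171 = 27856 days.

27856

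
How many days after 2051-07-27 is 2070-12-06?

From July 27, 2051 to July 27, 2070: 19 years, of which 5 contain a Feb 29 — 14×365 + 5×366 = 6940 days.
July 2070: 31 − 27 = 4 days remain.
Then August (31), September (30), October (31), November (30): 31 + 30 + 31 + 30 = 122 days.
December 1–6, 2070: 6 days.
Residual: 132 days.
Total: 7072 days.

7072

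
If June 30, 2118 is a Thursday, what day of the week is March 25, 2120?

June 30, 2118 → June 30, 2119: 365 days.
June 2119: 30 − 30 = 0 days remain.
Then July (31), August (31), September (30), October (31), November (30), December (31), January (31), February 2120 (29): 31 + 31 + 30 + 31 + 30 + 31 + 31 + 29 = 244 days.
March 1–25, 2120: 25 days.
Residual: 269 days.
Total: 634 days.
634 mod 7 = 4, so 4 days after Thursday is Monday.

Monday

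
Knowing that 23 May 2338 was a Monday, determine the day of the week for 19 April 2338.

Tuesday

Count forward from the earlier date (April 19, 2338) to the later (May 23, 2338):
April 2338: 30 − 19 = 11 days remain.
May 1–23, 2338: 23 days.
Total: 11 + 23 = 34 days.
34 mod 7 = 6, so 6 days before Monday is Tuesday.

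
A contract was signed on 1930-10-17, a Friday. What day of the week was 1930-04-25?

Friday

Count forward from the earlier date (April 25, 1930) to the later (October 17, 1930):
April 1930: 30 − 25 = 5 days remain.
Then May (31), June (30), July (31), August (31), September (30): 31 + 30 + 31 + 31 + 30 = 153 days.
October 1–17, 1930: 17 days.
Total: 5 + 153 + 17 = 175 days.
175 is a multiple of 7, so 1930-04-25 falls on the same weekday: Friday.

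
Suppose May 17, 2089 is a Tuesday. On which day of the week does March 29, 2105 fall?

Sunday

From May 17, 2089 to May 17, 2104: 15 years, of which 3 contain a Feb 29 — 12×365 + 3×366 = 5478 days.
(2100 is not a leap year (divisible by 100 but not 400).)
May 2104: 31 − 17 = 14 days remain.
Then 9 full months totalling 273 days.
March 1–29, 2105: 29 days.
Residual: 316 days.
Total: 5794 days.
5794 mod 7 = 5, so 5 days after Tuesday is Sunday.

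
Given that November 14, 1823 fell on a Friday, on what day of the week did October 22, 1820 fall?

Sunday

Count forward from the earlier date (October 22, 1820) to the later (November 14, 1823):
October 22, 1820 → October 22, 1821: 365 days.
October 22, 1821 → October 22, 1822: 365 days.
October 22, 1822 → October 22, 1823: 365 days.
October 1823: 31 − 22 = 9 days remain.
November 1–14, 1823: 14 days.
Residual: 23 days.
Total: 1118 days.
1118 mod 7 = 5, so 5 days before Friday is Sunday.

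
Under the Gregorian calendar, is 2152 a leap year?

2152 is a leap year.

Yes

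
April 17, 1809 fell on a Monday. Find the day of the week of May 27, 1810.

Sunday

April 1809: 30 − 17 = 13 days remain.
Then 12 full months totalling 365 days.
May 1–27, 1810: 27 days.
Total: 13 + 365 + 27 = 405 days.
405 mod 7 = 6, so 6 days after Monday is Sunday.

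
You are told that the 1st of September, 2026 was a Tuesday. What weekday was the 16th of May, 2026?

Count forward from the earlier date (May 16, 2026) to the later (September 1, 2026):
May 2026: 31 − 16 = 15 days remain.
Then June (30), July (31), August (31): 30 + 31 + 31 = 92 days.
September 1, 2026: 1 day.
Total: 15 + 92 + 1 = 108 days.
108 mod 7 = 3, so 3 days before Tuesday is Saturday.

Saturday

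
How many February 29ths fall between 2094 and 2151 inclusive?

13

Years divisible by 4: 2096, 2100, …, 2148 — 14 in all.
Of these, 2100 is divisible by 100 but not 400, so not leap.
Leap years: 14 − 1 = 13.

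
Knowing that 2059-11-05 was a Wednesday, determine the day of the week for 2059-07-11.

Count forward from the earlier date (July 11, 2059) to the later (November 5, 2059):
July 2059: 31 − 11 = 20 days remain.
Then August (31), September (30), October (31): 31 + 30 + 31 = 92 days.
November 1–5, 2059: 5 days.
Total: 20 + 92 + 5 = 117 days.
117 mod 7 = 5, so 5 days before Wednesday is Friday.

Friday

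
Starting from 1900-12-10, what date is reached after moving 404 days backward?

1899-11-01

Count 404 days before December 10, 1900:
Day-of-year of November 1, 1899: 305.
Day-of-year of December 10, 1900: 344.
1899 has 365 days, so 365 − 305 = 60 days remain in 1899.
Total: 60 + 344 = 404 days.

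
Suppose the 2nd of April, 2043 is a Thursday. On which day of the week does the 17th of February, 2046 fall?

Saturday

Day-of-year of April 2, 2043: 92.
Day-of-year of February 17, 2046: 48.
2043 has 365 days, so 365 − 92 = 273 days remain in 2043.
Full years: 2044: 366; 2045: 365. Sum = 731.
Total: 273 + 731 + 48 = 1052 days.
1052 mod 7 = 2, so 2 days after Thursday is Saturday.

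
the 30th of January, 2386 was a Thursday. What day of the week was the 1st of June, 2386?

Sunday

January 2386: 31 − 30 = 1 day remains.
Then February 2386 (28), March (31), April (30), May (31): 28 + 31 + 30 + 31 = 120 days.
June 1, 2386: 1 day.
Total: 1 + 120 + 1 = 122 days.
122 mod 7 = 3, so 3 days after Thursday is Sunday.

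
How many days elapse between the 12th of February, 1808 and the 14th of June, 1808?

123

February 1808: 29 − 12 = 17 days remain (1808 is a leap year, so February has 29 days).
Then March (31), April (30), May (31): 31 + 30 + 31 = 92 days.
June 1–14, 1808: 14 days.
Total: 17 + 92 + 14 = 123 days.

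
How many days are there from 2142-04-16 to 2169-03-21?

Day-of-year of April 16, 2142: 106.
Day-of-year of March 21, 2169: 80.
2142 has 365 days, so 365 − 106 = 259 days remain in 2142.
Full years 2143–2168: 19 common + 7 leap = 19×365 + 7×366 = 9497 days.
Total: 259 + 9497 + 80 = 9836 days.

9836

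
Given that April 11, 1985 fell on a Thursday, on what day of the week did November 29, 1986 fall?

Saturday

Day-of-year of April 11, 1985: 101.
Day-of-year of November 29, 1986: 333.
1985 has 365 days, so 365 − 101 = 264 days remain in 1985.
Total: 264 + 333 = 597 days.
597 mod 7 = 2, so 2 days after Thursday is Saturday.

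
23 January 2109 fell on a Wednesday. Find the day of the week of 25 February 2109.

January 2109: 31 − 23 = 8 days remain.
February 1–25, 2109: 25 days (2109 is not a leap year).
Total: 8 + 25 = 33 days.
33 mod 7 = 5, so 5 days after Wednesday is Monday.

Monday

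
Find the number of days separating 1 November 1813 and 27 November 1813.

26

Within November 1813: 27 − 1 = 26 days.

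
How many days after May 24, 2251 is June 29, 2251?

May 2251: 31 − 24 = 7 days remain.
June 1–29, 2251: 29 days.
Total: 7 + 29 = 36 days.

36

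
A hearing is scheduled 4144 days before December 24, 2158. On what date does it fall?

August 20, 2147

Count 4144 days before December 24, 2158:
From August 20, 2147 to August 20, 2158: 11 years, of which 3 contain a Feb 29 — 8×365 + 3×366 = 4018 days.
August 2158: 31 − 20 = 11 days remain.
Then September (30), October (31), November (30): 30 + 31 + 30 = 91 days.
December 1–24, 2158: 24 days.
Residual: 126 days.
Total: 4144 days.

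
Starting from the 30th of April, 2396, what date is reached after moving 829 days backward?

the 22nd of January, 2394

Count 829 days before April 30, 2396:
January 22, 2394 → January 22, 2395: 365 days.
January 22, 2395 → January 22, 2396: 365 days.
January 2396: 31 − 22 = 9 days remain.
Then February 2396 (29), March (31): 29 + 31 = 60 days.
April 1–30, 2396: 30 days.
Residual: 99 days.
Total: 829 days.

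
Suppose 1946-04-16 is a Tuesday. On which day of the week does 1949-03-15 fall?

Tuesday

April 16, 1946 → April 16, 1947: 365 days.
April 16, 1947 → April 16, 1948: 366 days (1948 is a leap year).
April 1948: 30 − 16 = 14 days remain.
Then 10 full months totalling 304 days.
March 1–15, 1949: 15 days.
Residual: 333 days.
Total: 1064 days.
1064 is a multiple of 7, so 1949-03-15 falls on the same weekday: Tuesday.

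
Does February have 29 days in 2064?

Yes

2064 is a leap year.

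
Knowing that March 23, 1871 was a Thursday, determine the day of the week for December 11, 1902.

Thursday

From March 23, 1871 to March 23, 1902: 31 years, of which 7 contain a Feb 29 — 24×365 + 7×366 = 11322 days.
(1900 is not a leap year (divisible by 100 but not 400).)
March 1902: 31 − 23 = 8 days remain.
Then April (30), May (31), June (30), July (31), August (31), September (30), October (31), November (30): 30 + 31 + 30 + 31 + 31 + 30 + 31 + 30 = 244 days.
December 1–11, 1902: 11 days.
Residual: 263 days.
Total: 11585 days.
11585 is a multiple of 7, so December 11, 1902 falls on the same weekday: Thursday.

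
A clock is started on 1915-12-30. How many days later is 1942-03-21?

9578

From December 30, 1915 to December 30, 1941: 26 years, of which 7 contain a Feb 29 — 19×365 + 7×366 = 9497 days.
December 1941: 31 − 30 = 1 day remains.
Then January (31), February 1942 (28): 31 + 28 = 59 days.
March 1–21, 1942: 21 days.
Residual: 81 days.
Total: 9578 days.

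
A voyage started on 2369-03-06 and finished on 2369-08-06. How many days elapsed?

March 2369: 31 − 6 = 25 days remain.
Then April (30), May (31), June (30), July (31): 30 + 31 + 30 + 31 = 122 days.
August 1–6, 2369: 6 days.
Total: 25 + 122 + 6 = 153 days.

153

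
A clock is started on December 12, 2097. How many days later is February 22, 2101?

December 12, 2097 → December 12, 2098: 365 days.
December 12, 2098 → December 12, 2099: 365 days.
December 12, 2099 → December 12, 2100: 365 days (2100 is not a leap year (divisible by 100 but not 400)).
December 2100: 31 − 12 = 19 days remain.
Then January (31): 31 days.
February 1–22, 2101: 22 days (2101 is not a leap year).
Residual: 72 days.
Total: 1167 days.

1167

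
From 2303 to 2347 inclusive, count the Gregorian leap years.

Years divisible by 4 in [2303, 2347]: 2304, 2308, 2312, 2316, 2320, 2324, 2328, 2332, 2336, 2340, 2344.
No century exceptions apply. Count: 11.

11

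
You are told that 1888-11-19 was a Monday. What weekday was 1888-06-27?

Wednesday

Count forward from the earlier date (June 27, 1888) to the later (November 19, 1888):
June 1888: 30 − 27 = 3 days remain.
Then July (31), August (31), September (30), October (31): 31 + 31 + 30 + 31 = 123 days.
November 1–19, 1888: 19 days.
Total: 3 + 123 + 19 = 145 days.
145 mod 7 = 5, so 5 days before Monday is Wednesday.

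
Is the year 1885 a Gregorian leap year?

1885 is not a leap year.

No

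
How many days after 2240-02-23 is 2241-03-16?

387

February 23, 2240 → February 23, 2241: 366 days (2240 is a leap year).
February 2241: 28 − 23 = 5 days remain (2241 is not a leap year, so February has 28 days).
March 1–16, 2241: 16 days.
Residual: 21 days.
Total: 387 days.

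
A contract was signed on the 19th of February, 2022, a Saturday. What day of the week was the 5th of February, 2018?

Monday

Count forward from the earlier date (February 5, 2018) to the later (February 19, 2022):
February 5, 2018 → February 5, 2019: 365 days.
February 5, 2019 → February 5, 2020: 365 days.
February 5, 2020 → February 5, 2021: 366 days (2020 is a leap year).
February 5, 2021 → February 5, 2022: 365 days.
Within February 2022: 19 − 5 = 14 days.
Total: 1475 days.
1475 mod 7 = 5, so 5 days before Saturday is Monday.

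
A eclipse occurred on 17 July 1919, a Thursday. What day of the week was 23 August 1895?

Count forward from the earlier date (August 23, 1895) to the later (July 17, 1919):
Day-of-year of August 23, 1895: 235.
Day-of-year of July 17, 1919: 198.
1895 has 365 days, so 365 − 235 = 130 days remain in 1895.
Full years 1896–1918: 18 common + 5 leap = 18×365 + 5×366 = 8400 days.
Total: 130 + 8400 + 198 = 8728 days.
8728 mod 7 = 6, so 6 days before Thursday is Friday.

Friday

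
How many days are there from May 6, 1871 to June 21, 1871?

May 1871: 31 − 6 = 25 days remain.
June 1–21, 1871: 21 days.
Total: 25 + 21 = 46 days.

46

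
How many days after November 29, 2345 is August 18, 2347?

Day-of-year of November 29, 2345: 333.
Day-of-year of August 18, 2347: 230.
2345 has 365 days, so 365 − 333 = 32 days remain in 2345.
Full years: 2346: 365. Sum = 365.
Total: 32 + 365 + 230 = 627 days.

627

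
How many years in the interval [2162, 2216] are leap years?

13

Years divisible by 4: 2164, 2168, …, 2216 — 14 in all.
Of these, 2200 is divisible by 100 but not 400, so not leap.
Leap years: 14 − 1 = 13.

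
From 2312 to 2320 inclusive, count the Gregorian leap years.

3

Years divisible by 4 in [2312, 2320]: 2312, 2316, 2320.
No century exceptions apply. Count: 3.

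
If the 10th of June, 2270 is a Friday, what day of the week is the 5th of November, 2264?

Count forward from the earlier date (November 5, 2264) to the later (June 10, 2270):
Day-of-year of November 5, 2264: 310.
Day-of-year of June 10, 2270: 161.
2264 has 366 days, so 366 − 310 = 56 days remain in 2264.
Full years: 2265: 365; 2266: 365; 2267: 365; 2268: 366; 2269: 365. Sum = 1826.
Total: 56 + 1826 + 161 = 2043 days.
2043 mod 7 = 6, so 6 days before Friday is Saturday.

Saturday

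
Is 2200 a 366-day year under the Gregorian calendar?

No

2200 is not a leap year (divisible by 100 but not 400).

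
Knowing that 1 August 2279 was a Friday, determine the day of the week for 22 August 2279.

Within August 2279: 22 − 1 = 21 days.
21 is a multiple of 7, so 22 August 2279 falls on the same weekday: Friday.

Friday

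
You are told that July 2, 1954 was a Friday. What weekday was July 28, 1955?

Thursday

July 1954: 31 − 2 = 29 days remain.
Then 11 full months totalling 334 days.
July 1–28, 1955: 28 days.
Total: 29 + 334 + 28 = 391 days.
391 mod 7 = 6, so 6 days after Friday is Thursday.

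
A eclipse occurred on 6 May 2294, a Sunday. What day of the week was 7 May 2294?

Monday

Within May 2294: 7 − 6 = 1 day.
1 mod 7 = 1, so 1 day after Sunday is Monday.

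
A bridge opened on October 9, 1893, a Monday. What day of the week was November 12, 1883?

Monday

Count forward from the earlier date (November 12, 1883) to the later (October 9, 1893):
From November 12, 1883 to November 12, 1892: 9 years, of which 3 contain a Feb 29 — 6×365 + 3×366 = 3288 days.
November 1892: 30 − 12 = 18 days remain.
Then 10 full months totalling 304 days.
October 1–9, 1893: 9 days.
Residual: 331 days.
Total: 3619 days.
3619 is a multiple of 7, so November 12, 1883 falls on the same weekday: Monday.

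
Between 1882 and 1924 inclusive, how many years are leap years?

10

Years divisible by 4 in [1882, 1924]: 1884, 1888, 1892, 1896, 1900, 1904, 1908, 1912, 1916, 1920, 1924.
Of these, 1900 is divisible by 100 but not 400, so not leap.
Leap years: 11 − 1 = 10.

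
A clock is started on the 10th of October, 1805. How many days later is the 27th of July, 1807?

655

October 1805: 31 − 10 = 21 days remain.
Then 20 full months totalling 607 days.
July 1–27, 1807: 27 days.
Total: 21 + 607 + 27 = 655 days.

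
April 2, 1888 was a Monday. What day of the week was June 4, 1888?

April 1888: 30 − 2 = 28 days remain.
Then May (31): 31 days.
June 1–4, 1888: 4 days.
Total: 28 + 31 + 4 = 63 days.
63 is a multiple of 7, so June 4, 1888 falls on the same weekday: Monday.

Monday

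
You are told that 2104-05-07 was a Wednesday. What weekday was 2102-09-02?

Count forward from the earlier date (September 2, 2102) to the later (May 7, 2104):
September 2, 2102 → September 2, 2103: 365 days.
September 2103: 30 − 2 = 28 days remain.
Then October (31), November (30), December (31), January (31), February 2104 (29), March (31), April (30): 31 + 30 + 31 + 31 + 29 + 31 + 30 = 213 days.
May 1–7, 2104: 7 days.
Residual: 248 days.
Total: 613 days.
613 mod 7 = 4, so 4 days before Wednesday is Saturday.

Saturday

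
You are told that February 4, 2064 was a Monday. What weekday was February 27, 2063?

Count forward from the earlier date (February 27, 2063) to the later (February 4, 2064):
Day-of-year of February 27, 2063: 58.
Day-of-year of February 4, 2064: 35.
2063 has 365 days, so 365 − 58 = 307 days remain in 2063.
Total: 307 + 35 = 342 days.
342 mod 7 = 6, so 6 days before Monday is Tuesday.

Tuesday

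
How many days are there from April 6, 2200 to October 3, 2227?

10041

From April 6, 2200 to April 6, 2227: 27 years, of which 6 contain a Feb 29 — 21×365 + 6×366 = 9861 days.
April 2227: 30 − 6 = 24 days remain.
Then May (31), June (30), July (31), August (31), September (30): 31 + 30 + 31 + 31 + 30 = 153 days.
October 1–3, 2227: 3 days.
Residual: 180 days.
Total: 10041 days.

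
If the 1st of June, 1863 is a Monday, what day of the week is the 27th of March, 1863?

Count forward from the earlier date (March 27, 1863) to the later (June 1, 1863):
March 1863: 31 − 27 = 4 days remain.
Then April (30), May (31): 30 + 31 = 61 days.
June 1, 1863: 1 day.
Total: 4 + 61 + 1 = 66 days.
66 mod 7 = 3, so 3 days before Monday is Friday.

Friday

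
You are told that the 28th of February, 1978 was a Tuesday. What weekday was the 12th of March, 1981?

Day-of-year of February 28, 1978: 59.
Day-of-year of March 12, 1981: 71.
1978 has 365 days, so 365 − 59 = 306 days remain in 1978.
Full years: 1979: 365; 1980: 366. Sum = 731.
Total: 306 + 731 + 71 = 1108 days.
1108 mod 7 = 2, so 2 days after Tuesday is Thursday.

Thursday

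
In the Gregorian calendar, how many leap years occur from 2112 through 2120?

3

Years divisible by 4 in [2112, 2120]: 2112, 2116, 2120.
No century exceptions apply. Count: 3.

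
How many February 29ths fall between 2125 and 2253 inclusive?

Years divisible by 4: 2128, 2132, …, 2252 — 32 in all.
Of these, 2200 is divisible by 100 but not 400, so not leap.
Leap years: 32 − 1 = 31.

31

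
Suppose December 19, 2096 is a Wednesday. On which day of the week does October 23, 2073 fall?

Count forward from the earlier date (October 23, 2073) to the later (December 19, 2096):
From October 23, 2073 to October 23, 2096: 23 years, of which 6 contain a Feb 29 — 17×365 + 6×366 = 8401 days.
October 2096: 31 − 23 = 8 days remain.
Then November (30): 30 days.
December 1–19, 2096: 19 days.
Residual: 57 days.
Total: 8458 days.
8458 mod 7 = 2, so 2 days before Wednesday is Monday.

Monday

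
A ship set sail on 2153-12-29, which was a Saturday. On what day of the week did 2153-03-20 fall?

Count forward from the earlier date (March 20, 2153) to the later (December 29, 2153):
March 2153: 31 − 20 = 11 days remain.
Then April (30), May (31), June (30), July (31), August (31), September (30), October (31), November (30): 30 + 31 + 30 + 31 + 31 + 30 + 31 + 30 = 244 days.
December 1–29, 2153: 29 days.
Total: 11 + 244 + 29 = 284 days.
284 mod 7 = 4, so 4 days before Saturday is Tuesday.

Tuesday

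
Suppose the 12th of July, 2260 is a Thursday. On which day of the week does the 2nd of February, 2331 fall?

Monday

Day-of-year of July 12, 2260: 194.
Day-of-year of February 2, 2331: 33.
2260 has 366 days, so 366 − 194 = 172 days remain in 2260.
Full years 2261–2330: 54 common + 16 leap = 54×365 + 16×366 = 25566 days.
Total: 172 + 25566 + 33 = 25771 days.
25771 mod 7 = 4, so 4 days after Thursday is Monday.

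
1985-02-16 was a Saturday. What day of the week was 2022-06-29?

Day-of-year of February 16, 1985: 47.
Day-of-year of June 29, 2022: 180.
1985 has 365 days, so 365 − 47 = 318 days remain in 1985.
Full years 1986–2021: 27 common + 9 leap = 27×365 + 9×366 = 13149 days.
Total: 318 + 13149 + 180 = 13647 days.
13647 mod 7 = 4, so 4 days after Saturday is Wednesday.

Wednesday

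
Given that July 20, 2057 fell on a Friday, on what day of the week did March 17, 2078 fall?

From July 20, 2057 to July 20, 2077: 20 years, of which 5 contain a Feb 29 — 15×365 + 5×366 = 7305 days.
July 2077: 31 − 20 = 11 days remain.
Then August (31), September (30), October (31), November (30), December (31), January (31), February 2078 (28): 31 + 30 + 31 + 30 + 31 + 31 + 28 = 212 days.
March 1–17, 2078: 17 days.
Residual: 240 days.
Total: 7545 days.
7545 mod 7 = 6, so 6 days after Friday is Thursday.

Thursday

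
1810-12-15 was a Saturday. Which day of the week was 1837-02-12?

From December 15, 1810 to December 15, 1836: 26 years, of which 7 contain a Feb 29 — 19×365 + 7×366 = 9497 days.
December 1836: 31 − 15 = 16 days remain.
Then January (31): 31 days.
February 1–12, 1837: 12 days (1837 is not a leap year).
Residual: 59 days.
Total: 9556 days.
9556 mod 7 = 1, so 1 day after Saturday is Sunday.

Sunday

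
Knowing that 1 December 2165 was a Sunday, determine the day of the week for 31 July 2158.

Monday

Count forward from the earlier date (July 31, 2158) to the later (December 1, 2165):
From July 31, 2158 to July 31, 2165: 7 years, of which 2 contain a Feb 29 — 5×365 + 2×366 = 2557 days.
July 2165: 31 − 31 = 0 days remain.
Then August (31), September (30), October (31), November (30): 31 + 30 + 31 + 30 = 122 days.
December 1, 2165: 1 day.
Residual: 123 days.
Total: 2680 days.
2680 mod 7 = 6, so 6 days before Sunday is Monday.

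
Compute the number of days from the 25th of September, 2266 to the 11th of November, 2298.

11735

Day-of-year of September 25, 2266: 268.
Day-of-year of November 11, 2298: 315.
2266 has 365 days, so 365 − 268 = 97 days remain in 2266.
Full years 2267–2297: 23 common + 8 leap = 23×365 + 8×366 = 11323 days.
Total: 97 + 11323 + 315 = 11735 days.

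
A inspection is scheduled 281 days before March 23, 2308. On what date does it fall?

June 16, 2307

Count 281 days before March 23, 2308:
Day-of-year of June 16, 2307: 167.
Day-of-year of March 23, 2308: 83.
2307 has 365 days, so 365 − 167 = 198 days remain in 2307.
Total: 198 + 83 = 281 days.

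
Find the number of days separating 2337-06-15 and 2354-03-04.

6106

Day-of-year of June 15, 2337: 166.
Day-of-year of March 4, 2354: 63.
2337 has 365 days, so 365 − 166 = 199 days remain in 2337.
Full years 2338–2353: 12 common + 4 leap = 12×365 + 4×366 = 5844 days.
Total: 199 + 5844 + 63 = 6106 days.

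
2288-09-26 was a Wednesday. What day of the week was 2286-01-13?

Wednesday

Count forward from the earlier date (January 13, 2286) to the later (September 26, 2288):
January 13, 2286 → January 13, 2287: 365 days.
January 13, 2287 → January 13, 2288: 365 days.
January 2288: 31 − 13 = 18 days remain.
Then February 2288 (29), March (31), April (30), May (31), June (30), July (31), August (31): 29 + 31 + 30 + 31 + 30 + 31 + 31 = 213 days.
September 1–26, 2288: 26 days.
Residual: 257 days.
Total: 987 days.
987 is a multiple of 7, so 2286-01-13 falls on the same weekday: Wednesday.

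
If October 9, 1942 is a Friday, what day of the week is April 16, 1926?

Friday

Count forward from the earlier date (April 16, 1926) to the later (October 9, 1942):
Day-of-year of April 16, 1926: 106.
Day-of-year of October 9, 1942: 282.
1926 has 365 days, so 365 − 106 = 259 days remain in 1926.
Full years 1927–1941: 11 common + 4 leap = 11×365 + 4×366 = 5479 days.
Total: 259 + 5479 + 282 = 6020 days.
6020 is a multiple of 7, so April 16, 1926 falls on the same weekday: Friday.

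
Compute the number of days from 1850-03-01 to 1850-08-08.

160

March 1850: 31 − 1 = 30 days remain.
Then April (30), May (31), June (30), July (31): 30 + 31 + 30 + 31 = 122 days.
August 1–8, 1850: 8 days.
Total: 30 + 122 + 8 = 160 days.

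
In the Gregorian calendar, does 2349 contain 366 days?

2349 is not a leap year.

No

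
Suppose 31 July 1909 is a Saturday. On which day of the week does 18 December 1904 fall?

Count forward from the earlier date (December 18, 1904) to the later (July 31, 1909):
December 18, 1904 → December 18, 1905: 365 days.
December 18, 1905 → December 18, 1906: 365 days.
December 18, 1906 → December 18, 1907: 365 days.
December 18, 1907 → December 18, 1908: 366 days (1908 is a leap year).
December 1908: 31 − 18 = 13 days remain.
Then January (31), February 1909 (28), March (31), April (30), May (31), June (30): 31 + 28 + 31 + 30 + 31 + 30 = 181 days.
July 1–31, 1909: 31 days.
Residual: 225 days.
Total: 1686 days.
1686 mod 7 = 6, so 6 days before Saturday is Sunday.

Sunday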